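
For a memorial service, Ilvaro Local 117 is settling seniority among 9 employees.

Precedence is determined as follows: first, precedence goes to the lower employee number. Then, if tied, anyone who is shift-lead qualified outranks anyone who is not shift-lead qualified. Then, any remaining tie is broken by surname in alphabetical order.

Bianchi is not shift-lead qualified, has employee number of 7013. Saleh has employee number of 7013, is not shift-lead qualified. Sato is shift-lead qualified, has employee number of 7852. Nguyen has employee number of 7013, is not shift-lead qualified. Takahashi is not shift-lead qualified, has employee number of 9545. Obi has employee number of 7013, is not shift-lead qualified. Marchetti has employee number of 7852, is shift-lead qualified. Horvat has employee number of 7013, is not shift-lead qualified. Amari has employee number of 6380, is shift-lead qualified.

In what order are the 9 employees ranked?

By employee number (lower first): Amari (6380); then Bianchi, Horvat, Nguyen, Obi and Saleh (each 7013); then Marchetti and Sato (both 7852); then Takahashi (9545).
Bianchi, Horvat, Nguyen, Obi and Saleh are each not shift-lead qualified, so the next rule applies.
Among Bianchi, Horvat, Nguyen, Obi and Saleh, alphabetically by surname: Bianchi before Horvat before Nguyen before Obi before Saleh.
Marchetti and Sato are each shift-lead qualified, so the next rule applies.
Among Marchetti and Sato, alphabetically by surname: Marchetti before Sato.
Full order: Amari, Bianchi, Horvat, Nguyen, Obi, Saleh, Marchetti, Sato, Takahashi.

Amari, Bianchi, Horvat, Nguyen, Obi, Saleh, Marchetti, Sato, Takahashi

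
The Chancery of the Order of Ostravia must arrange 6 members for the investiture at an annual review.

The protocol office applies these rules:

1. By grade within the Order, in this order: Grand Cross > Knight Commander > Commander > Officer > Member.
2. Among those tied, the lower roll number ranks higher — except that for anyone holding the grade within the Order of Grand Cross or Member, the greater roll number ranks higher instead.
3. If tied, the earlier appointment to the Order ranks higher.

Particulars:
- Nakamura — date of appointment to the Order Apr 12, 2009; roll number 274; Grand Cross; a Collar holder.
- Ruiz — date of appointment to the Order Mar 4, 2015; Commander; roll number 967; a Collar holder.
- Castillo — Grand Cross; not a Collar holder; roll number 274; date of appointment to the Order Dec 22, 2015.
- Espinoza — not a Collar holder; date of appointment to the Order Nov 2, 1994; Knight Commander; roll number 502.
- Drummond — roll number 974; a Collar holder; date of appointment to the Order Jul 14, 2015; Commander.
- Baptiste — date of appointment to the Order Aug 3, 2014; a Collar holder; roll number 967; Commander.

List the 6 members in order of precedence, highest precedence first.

By grade within the Order: Nakamura and Castillo (Grand Cross); then Espinoza (Knight Commander); then Baptiste, Ruiz and Drummond (Commander).
Nakamura and Castillo both have roll number 274, so the next rule applies.
Among Nakamura and Castillo, by date of appointment to the Order (earlier first): Nakamura (Apr 12, 2009) before Castillo (Dec 22, 2015).
Among Baptiste, Ruiz and Drummond, by roll number (lower first): Baptiste and Ruiz (967) before Drummond (974).
Among Baptiste and Ruiz, by date of appointment to the Order (earlier first): Baptiste (Aug 3, 2014) before Ruiz (Mar 4, 2015).
Full order: Nakamura, Castillo, Espinoza, Baptiste, Ruiz, Drummond.

Nakamura, Castillo, Espinoza, Baptiste, Ruiz, Drummond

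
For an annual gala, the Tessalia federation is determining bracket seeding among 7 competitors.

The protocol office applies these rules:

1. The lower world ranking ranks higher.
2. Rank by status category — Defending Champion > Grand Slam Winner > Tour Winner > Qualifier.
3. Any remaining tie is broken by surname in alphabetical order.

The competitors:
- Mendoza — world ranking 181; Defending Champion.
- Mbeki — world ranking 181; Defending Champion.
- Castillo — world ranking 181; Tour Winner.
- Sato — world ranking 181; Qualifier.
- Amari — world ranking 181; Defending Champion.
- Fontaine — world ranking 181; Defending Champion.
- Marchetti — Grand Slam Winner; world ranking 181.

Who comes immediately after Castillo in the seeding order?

By world ranking (lower first): Amari, Fontaine, Mbeki, Mendoza, Marchetti, Castillo and Sato (each 181).
Among Amari, Fontaine, Mbeki, Mendoza, Marchetti, Castillo and Sato, by status category: Amari, Fontaine, Mbeki and Mendoza (Defending Champion) before Marchetti (Grand Slam Winner) before Castillo (Tour Winner) before Sato (Qualifier).
Among Amari, Fontaine, Mbeki and Mendoza, alphabetically by surname: Amari before Fontaine before Mbeki before Mendoza.
Order: Amari, Fontaine, Mbeki, Mendoza, Marchetti, Castillo, Sato.

Sato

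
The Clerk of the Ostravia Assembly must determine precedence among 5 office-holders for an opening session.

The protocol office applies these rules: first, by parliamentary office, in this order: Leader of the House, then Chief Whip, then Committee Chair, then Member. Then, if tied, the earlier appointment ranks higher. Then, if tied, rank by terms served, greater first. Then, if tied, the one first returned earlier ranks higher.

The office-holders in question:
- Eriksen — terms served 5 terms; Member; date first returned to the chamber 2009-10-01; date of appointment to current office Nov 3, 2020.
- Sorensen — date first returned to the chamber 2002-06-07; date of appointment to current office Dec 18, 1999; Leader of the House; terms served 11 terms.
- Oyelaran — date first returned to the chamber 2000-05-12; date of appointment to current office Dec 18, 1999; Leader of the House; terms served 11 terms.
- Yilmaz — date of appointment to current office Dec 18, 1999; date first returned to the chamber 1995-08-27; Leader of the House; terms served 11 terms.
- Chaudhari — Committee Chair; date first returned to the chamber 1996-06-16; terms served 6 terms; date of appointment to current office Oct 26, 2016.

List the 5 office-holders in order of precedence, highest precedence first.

By parliamentary office: Yilmaz, Oyelaran and Sorensen (Leader of the House); then Chaudhari (Committee Chair); then Eriksen (Member).
Yilmaz, Oyelaran and Sorensen all have date of appointment to current office Dec 18, 1999, so the next rule applies.
Yilmaz, Oyelaran and Sorensen all have terms served 11 terms, so the next rule applies.
Among Yilmaz, Oyelaran and Sorensen, by date first returned to the chamber (earlier first): Yilmaz (1995-08-27) before Oyelaran (2000-05-12) before Sorensen (2002-06-07).
Full order: Yilmaz, Oyelaran, Sorensen, Chaudhari, Eriksen.

Yilmaz, Oyelaran, Sorensen, Chaudhari, Eriksen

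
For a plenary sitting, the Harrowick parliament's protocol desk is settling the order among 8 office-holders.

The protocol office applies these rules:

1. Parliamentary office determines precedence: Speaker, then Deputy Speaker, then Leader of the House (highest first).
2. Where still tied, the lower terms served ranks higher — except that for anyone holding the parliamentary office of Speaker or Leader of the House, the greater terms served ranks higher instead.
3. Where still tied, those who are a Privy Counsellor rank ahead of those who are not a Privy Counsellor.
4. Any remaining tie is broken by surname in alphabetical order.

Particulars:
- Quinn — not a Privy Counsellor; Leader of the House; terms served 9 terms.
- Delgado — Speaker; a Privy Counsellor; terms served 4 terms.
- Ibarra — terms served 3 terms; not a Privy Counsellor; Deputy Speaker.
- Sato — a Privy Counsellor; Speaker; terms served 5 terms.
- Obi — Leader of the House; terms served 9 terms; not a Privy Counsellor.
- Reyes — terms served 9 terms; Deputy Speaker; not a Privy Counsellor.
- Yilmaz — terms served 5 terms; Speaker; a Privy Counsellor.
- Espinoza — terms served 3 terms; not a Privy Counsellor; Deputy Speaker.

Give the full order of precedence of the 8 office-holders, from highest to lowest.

Sato, Yilmaz, Delgado, Espinoza, Ibarra, Reyes, Obi, Quinn

By parliamentary office: Sato, Yilmaz and Delgado (Speaker); then Espinoza, Ibarra and Reyes (Deputy Speaker); then Obi and Quinn (Leader of the House).
Among Sato, Yilmaz and Delgado, by terms served (higher first) (reversed rule for this group): Sato and Yilmaz (5 terms) before Delgado (4 terms).
Sato and Yilmaz are each a Privy Counsellor, so the next rule applies.
Among Sato and Yilmaz, alphabetically by surname: Sato before Yilmaz.
Among Espinoza, Ibarra and Reyes, by terms served (lower first): Espinoza and Ibarra (3 terms) before Reyes (9 terms).
Espinoza and Ibarra are each not a Privy Counsellor, so the next rule applies.
Among Espinoza and Ibarra, alphabetically by surname: Espinoza before Ibarra.
Obi and Quinn both have terms served 9 terms, so the next rule applies.
Obi and Quinn are each not a Privy Counsellor, so the next rule applies.
Among Obi and Quinn, alphabetically by surname: Obi before Quinn.
Full order: Sato, Yilmaz, Delgado, Espinoza, Ibarra, Reyes, Obi, Quinn.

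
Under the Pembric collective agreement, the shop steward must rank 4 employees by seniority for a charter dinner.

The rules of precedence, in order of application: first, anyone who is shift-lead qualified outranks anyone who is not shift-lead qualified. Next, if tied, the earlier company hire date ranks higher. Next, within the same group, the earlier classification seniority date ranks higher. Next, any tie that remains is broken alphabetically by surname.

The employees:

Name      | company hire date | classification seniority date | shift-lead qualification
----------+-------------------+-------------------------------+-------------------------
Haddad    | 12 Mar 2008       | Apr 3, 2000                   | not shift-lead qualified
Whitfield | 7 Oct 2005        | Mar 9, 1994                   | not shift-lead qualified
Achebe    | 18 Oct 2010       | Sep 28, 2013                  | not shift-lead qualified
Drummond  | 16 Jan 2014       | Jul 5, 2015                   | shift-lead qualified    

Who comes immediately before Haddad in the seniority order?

By the first rule: Drummond (shift-lead qualified); then Whitfield, Haddad and Achebe (each not shift-lead qualified).
Among Whitfield, Haddad and Achebe, by company hire date (earlier first): Whitfield (7 Oct 2005) before Haddad (12 Mar 2008) before Achebe (18 Oct 2010).
Order: Drummond, Whitfield, Haddad, Achebe.

Whitfield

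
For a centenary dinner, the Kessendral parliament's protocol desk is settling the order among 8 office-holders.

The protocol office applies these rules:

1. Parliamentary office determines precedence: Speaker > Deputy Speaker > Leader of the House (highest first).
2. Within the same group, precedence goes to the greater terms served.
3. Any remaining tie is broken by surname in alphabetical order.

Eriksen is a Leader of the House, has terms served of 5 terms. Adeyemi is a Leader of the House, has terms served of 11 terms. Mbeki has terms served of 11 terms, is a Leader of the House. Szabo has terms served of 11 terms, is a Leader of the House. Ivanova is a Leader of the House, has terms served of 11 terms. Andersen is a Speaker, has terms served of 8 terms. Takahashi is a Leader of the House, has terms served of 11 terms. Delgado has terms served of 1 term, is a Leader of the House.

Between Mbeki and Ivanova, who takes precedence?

Ivanova

By parliamentary office: Andersen (Speaker); then Adeyemi, Ivanova, Mbeki, Szabo, Takahashi, Eriksen and Delgado (Leader of the House).
Among Adeyemi, Ivanova, Mbeki, Szabo, Takahashi, Eriksen and Delgado, by terms served (higher first): Adeyemi, Ivanova, Mbeki, Szabo and Takahashi (11 terms) before Eriksen (5 terms) before Delgado (1 term).
Among Adeyemi, Ivanova, Mbeki, Szabo and Takahashi, alphabetically by surname: Adeyemi before Ivanova before Mbeki before Szabo before Takahashi.
So Ivanova takes precedence.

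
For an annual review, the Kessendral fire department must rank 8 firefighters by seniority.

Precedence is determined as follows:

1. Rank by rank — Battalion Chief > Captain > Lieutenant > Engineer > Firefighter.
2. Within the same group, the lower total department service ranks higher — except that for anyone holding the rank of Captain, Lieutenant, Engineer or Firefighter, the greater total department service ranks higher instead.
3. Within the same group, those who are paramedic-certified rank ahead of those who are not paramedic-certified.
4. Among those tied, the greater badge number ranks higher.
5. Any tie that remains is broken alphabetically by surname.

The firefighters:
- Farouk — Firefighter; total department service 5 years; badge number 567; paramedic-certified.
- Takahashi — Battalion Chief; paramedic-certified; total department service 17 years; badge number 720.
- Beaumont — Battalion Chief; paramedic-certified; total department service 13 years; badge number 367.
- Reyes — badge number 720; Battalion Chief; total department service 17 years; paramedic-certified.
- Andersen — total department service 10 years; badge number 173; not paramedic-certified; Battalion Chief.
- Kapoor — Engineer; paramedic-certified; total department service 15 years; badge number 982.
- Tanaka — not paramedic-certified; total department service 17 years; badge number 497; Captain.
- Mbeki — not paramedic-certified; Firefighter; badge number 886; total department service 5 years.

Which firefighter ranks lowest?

Mbeki

By rank: Andersen, Beaumont, Reyes and Takahashi (Battalion Chief); then Tanaka (Captain); then Kapoor (Engineer); then Farouk and Mbeki (Firefighter).
Among Andersen, Beaumont, Reyes and Takahashi, by total department service (lower first): Andersen (10 years) before Beaumont (13 years) before Reyes and Takahashi (17 years).
Reyes and Takahashi are each paramedic-certified, so the next rule applies.
Reyes and Takahashi both have badge number 720, so the next rule applies.
Among Reyes and Takahashi, alphabetically by surname: Reyes before Takahashi.
Farouk and Mbeki both have total department service 5 years, so the next rule applies.
Among Farouk and Mbeki, paramedic-certified before not paramedic-certified: Farouk (paramedic-certified) before Mbeki (not paramedic-certified).
Order: Andersen, Beaumont, Reyes, Takahashi, Tanaka, Kapoor, Farouk, Mbeki.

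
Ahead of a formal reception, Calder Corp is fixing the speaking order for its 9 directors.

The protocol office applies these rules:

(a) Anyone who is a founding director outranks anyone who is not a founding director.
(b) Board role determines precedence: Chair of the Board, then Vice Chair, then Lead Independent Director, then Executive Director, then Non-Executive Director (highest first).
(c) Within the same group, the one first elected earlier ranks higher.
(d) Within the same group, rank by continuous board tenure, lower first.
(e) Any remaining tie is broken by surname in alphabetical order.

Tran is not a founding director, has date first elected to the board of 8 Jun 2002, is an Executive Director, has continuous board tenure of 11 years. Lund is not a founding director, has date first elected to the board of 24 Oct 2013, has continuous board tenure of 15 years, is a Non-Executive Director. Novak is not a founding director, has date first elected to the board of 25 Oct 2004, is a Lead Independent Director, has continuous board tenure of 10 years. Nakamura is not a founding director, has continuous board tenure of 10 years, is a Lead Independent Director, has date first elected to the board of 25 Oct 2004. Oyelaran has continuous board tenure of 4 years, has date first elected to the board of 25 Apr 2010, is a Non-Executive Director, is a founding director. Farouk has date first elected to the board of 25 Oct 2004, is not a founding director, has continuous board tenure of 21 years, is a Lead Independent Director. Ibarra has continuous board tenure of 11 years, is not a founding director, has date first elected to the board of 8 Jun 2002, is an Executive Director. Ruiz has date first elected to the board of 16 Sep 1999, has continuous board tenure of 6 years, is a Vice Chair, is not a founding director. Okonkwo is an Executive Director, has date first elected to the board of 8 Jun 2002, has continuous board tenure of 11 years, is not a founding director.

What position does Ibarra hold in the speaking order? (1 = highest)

By the first rule: Oyelaran (a founding director); then Ruiz, Nakamura, Novak, Farouk, Ibarra, Okonkwo, Tran and Lund (each not a founding director).
Among Ruiz, Nakamura, Novak, Farouk, Ibarra, Okonkwo, Tran and Lund, by board role: Ruiz (Vice Chair) before Nakamura, Novak and Farouk (Lead Independent Director) before Ibarra, Okonkwo and Tran (Executive Director) before Lund (Non-Executive Director).
Nakamura, Novak and Farouk all have date first elected to the board 25 Oct 2004, so the next rule applies.
Among Nakamura, Novak and Farouk, by continuous board tenure (lower first): Nakamura and Novak (10 years) before Farouk (21 years).
Among Nakamura and Novak, alphabetically by surname: Nakamura before Novak.
Ibarra, Okonkwo and Tran all have date first elected to the board 8 Jun 2002, so the next rule applies.
Ibarra, Okonkwo and Tran all have continuous board tenure 11 years, so the next rule applies.
Among Ibarra, Okonkwo and Tran, alphabetically by surname: Ibarra before Okonkwo before Tran.
Order: Oyelaran, Ruiz, Nakamura, Novak, Farouk, Ibarra, Okonkwo, Tran, Lund. So position 6.

6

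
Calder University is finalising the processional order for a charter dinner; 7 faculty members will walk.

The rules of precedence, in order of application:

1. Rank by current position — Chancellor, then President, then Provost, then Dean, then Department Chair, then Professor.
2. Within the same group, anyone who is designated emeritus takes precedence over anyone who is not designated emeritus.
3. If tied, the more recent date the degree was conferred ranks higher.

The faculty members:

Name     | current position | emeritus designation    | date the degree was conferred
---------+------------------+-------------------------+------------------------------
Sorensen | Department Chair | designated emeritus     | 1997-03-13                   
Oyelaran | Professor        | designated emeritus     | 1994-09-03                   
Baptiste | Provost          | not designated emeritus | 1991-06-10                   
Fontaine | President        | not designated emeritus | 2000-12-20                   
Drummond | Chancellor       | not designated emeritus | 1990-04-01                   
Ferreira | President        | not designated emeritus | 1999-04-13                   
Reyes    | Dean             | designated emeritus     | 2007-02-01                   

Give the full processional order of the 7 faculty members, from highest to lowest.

By current position: Drummond (Chancellor); then Fontaine and Ferreira (President); then Baptiste (Provost); then Reyes (Dean); then Sorensen (Department Chair); then Oyelaran (Professor).
Fontaine and Ferreira are each not designated emeritus, so the next rule applies.
Among Fontaine and Ferreira, by date the degree was conferred (later first): Fontaine (2000-12-20) before Ferreira (1999-04-13).
Full order: Drummond, Fontaine, Ferreira, Baptiste, Reyes, Sorensen, Oyelaran.

Drummond, Fontaine, Ferreira, Baptiste, Reyes, Sorensen, Oyelaran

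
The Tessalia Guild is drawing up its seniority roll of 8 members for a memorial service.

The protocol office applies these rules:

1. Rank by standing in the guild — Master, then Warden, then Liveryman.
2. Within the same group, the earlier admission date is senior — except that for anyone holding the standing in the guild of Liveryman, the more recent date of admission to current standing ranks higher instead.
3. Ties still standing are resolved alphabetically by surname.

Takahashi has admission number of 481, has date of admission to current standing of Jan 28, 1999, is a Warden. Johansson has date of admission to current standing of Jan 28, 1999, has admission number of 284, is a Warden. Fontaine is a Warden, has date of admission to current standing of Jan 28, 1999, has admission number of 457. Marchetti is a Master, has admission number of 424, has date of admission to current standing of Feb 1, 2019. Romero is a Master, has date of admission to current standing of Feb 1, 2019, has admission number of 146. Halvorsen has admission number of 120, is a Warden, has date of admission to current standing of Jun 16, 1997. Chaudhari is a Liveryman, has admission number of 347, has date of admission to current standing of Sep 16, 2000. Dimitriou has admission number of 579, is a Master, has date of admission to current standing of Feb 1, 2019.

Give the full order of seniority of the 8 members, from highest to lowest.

By standing in the guild: Dimitriou, Marchetti and Romero (Master); then Halvorsen, Fontaine, Johansson and Takahashi (Warden); then Chaudhari (Liveryman).
Dimitriou, Marchetti and Romero all have date of admission to current standing Feb 1, 2019, so the next rule applies.
Among Dimitriou, Marchetti and Romero, alphabetically by surname: Dimitriou before Marchetti before Romero.
Among Halvorsen, Fontaine, Johansson and Takahashi, by date of admission to current standing (earlier first): Halvorsen (Jun 16, 1997) before Fontaine, Johansson and Takahashi (Jan 28, 1999).
Among Fontaine, Johansson and Takahashi, alphabetically by surname: Fontaine before Johansson before Takahashi.
Full order: Dimitriou, Marchetti, Romero, Halvorsen, Fontaine, Johansson, Takahashi, Chaudhari.

Dimitriou, Marchetti, Romero, Halvorsen, Fontaine, Johansson, Takahashi, Chaudhari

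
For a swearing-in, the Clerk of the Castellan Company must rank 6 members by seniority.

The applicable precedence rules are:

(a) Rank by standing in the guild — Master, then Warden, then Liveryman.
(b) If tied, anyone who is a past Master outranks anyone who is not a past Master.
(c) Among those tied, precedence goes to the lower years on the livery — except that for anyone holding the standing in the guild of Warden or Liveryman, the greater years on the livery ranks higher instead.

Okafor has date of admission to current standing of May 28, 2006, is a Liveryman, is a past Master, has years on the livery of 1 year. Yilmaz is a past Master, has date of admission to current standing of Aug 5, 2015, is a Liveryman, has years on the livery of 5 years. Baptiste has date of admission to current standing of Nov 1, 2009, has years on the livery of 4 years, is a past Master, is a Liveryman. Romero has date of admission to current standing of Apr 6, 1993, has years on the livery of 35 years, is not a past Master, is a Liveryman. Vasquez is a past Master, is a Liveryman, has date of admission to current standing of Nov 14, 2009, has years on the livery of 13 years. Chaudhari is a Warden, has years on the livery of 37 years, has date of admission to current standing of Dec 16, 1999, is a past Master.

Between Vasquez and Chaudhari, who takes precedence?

Chaudhari

By standing in the guild: Chaudhari (Warden); then Vasquez, Yilmaz, Baptiste, Okafor and Romero (Liveryman).
Among Vasquez, Yilmaz, Baptiste, Okafor and Romero, a past Master before not a past Master: Vasquez, Yilmaz, Baptiste and Okafor (a past Master) before Romero (not a past Master).
Among Vasquez, Yilmaz, Baptiste and Okafor, by years on the livery (higher first) (reversed rule for this group): Vasquez (13 years) before Yilmaz (5 years) before Baptiste (4 years) before Okafor (1 year).
So Chaudhari takes precedence.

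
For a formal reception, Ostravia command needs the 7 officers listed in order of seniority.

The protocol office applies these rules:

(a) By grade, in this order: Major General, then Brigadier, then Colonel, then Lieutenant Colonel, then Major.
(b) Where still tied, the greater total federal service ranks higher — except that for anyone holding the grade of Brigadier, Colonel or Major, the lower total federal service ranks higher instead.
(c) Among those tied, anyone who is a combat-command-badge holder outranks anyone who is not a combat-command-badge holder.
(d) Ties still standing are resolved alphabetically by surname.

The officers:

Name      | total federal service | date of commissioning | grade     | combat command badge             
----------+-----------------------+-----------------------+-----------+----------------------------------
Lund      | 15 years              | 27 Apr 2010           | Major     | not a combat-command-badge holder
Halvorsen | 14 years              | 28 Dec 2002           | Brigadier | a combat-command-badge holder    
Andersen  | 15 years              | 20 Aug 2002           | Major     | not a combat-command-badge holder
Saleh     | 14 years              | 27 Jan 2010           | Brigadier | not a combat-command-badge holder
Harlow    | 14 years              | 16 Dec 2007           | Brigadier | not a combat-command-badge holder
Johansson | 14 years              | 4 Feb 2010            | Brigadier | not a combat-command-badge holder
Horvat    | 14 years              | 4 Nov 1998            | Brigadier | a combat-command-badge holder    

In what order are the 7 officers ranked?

Halvorsen, Horvat, Harlow, Johansson, Saleh, Andersen, Lund

By grade: Halvorsen, Horvat, Harlow, Johansson and Saleh (Brigadier); then Andersen and Lund (Major).
Halvorsen, Horvat, Harlow, Johansson and Saleh all have total federal service 14 years, so the next rule applies.
Among Halvorsen, Horvat, Harlow, Johansson and Saleh, a combat-command-badge holder before not a combat-command-badge holder: Halvorsen and Horvat (a combat-command-badge holder) before Harlow, Johansson and Saleh (not a combat-command-badge holder).
Among Halvorsen and Horvat, alphabetically by surname: Halvorsen before Horvat.
Among Harlow, Johansson and Saleh, alphabetically by surname: Harlow before Johansson before Saleh.
Andersen and Lund both have total federal service 15 years, so the next rule applies.
Andersen and Lund are each not a combat-command-badge holder, so the next rule applies.
Among Andersen and Lund, alphabetically by surname: Andersen before Lund.
Full order: Halvorsen, Horvat, Harlow, Johansson, Saleh, Andersen, Lund.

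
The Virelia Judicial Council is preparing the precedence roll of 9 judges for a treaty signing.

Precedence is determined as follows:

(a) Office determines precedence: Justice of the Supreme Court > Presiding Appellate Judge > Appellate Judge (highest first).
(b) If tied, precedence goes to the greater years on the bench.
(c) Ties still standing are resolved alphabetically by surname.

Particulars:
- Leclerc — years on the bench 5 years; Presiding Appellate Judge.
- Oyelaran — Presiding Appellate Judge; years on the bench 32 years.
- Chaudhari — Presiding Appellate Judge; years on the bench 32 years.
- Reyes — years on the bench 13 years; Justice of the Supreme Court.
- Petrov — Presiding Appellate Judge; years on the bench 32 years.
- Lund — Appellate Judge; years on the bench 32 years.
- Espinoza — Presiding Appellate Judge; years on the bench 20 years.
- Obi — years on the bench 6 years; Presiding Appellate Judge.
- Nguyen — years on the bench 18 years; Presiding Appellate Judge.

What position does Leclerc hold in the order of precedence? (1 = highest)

By office: Reyes (Justice of the Supreme Court); then Chaudhari, Oyelaran, Petrov, Espinoza, Nguyen, Obi and Leclerc (Presiding Appellate Judge); then Lund (Appellate Judge).
Among Chaudhari, Oyelaran, Petrov, Espinoza, Nguyen, Obi and Leclerc, by years on the bench (higher first): Chaudhari, Oyelaran and Petrov (32 years) before Espinoza (20 years) before Nguyen (18 years) before Obi (6 years) before Leclerc (5 years).
Among Chaudhari, Oyelaran and Petrov, alphabetically by surname: Chaudhari before Oyelaran before Petrov.
Order: Reyes, Chaudhari, Oyelaran, Petrov, Espinoza, Nguyen, Obi, Leclerc, Lund. So position 8.

8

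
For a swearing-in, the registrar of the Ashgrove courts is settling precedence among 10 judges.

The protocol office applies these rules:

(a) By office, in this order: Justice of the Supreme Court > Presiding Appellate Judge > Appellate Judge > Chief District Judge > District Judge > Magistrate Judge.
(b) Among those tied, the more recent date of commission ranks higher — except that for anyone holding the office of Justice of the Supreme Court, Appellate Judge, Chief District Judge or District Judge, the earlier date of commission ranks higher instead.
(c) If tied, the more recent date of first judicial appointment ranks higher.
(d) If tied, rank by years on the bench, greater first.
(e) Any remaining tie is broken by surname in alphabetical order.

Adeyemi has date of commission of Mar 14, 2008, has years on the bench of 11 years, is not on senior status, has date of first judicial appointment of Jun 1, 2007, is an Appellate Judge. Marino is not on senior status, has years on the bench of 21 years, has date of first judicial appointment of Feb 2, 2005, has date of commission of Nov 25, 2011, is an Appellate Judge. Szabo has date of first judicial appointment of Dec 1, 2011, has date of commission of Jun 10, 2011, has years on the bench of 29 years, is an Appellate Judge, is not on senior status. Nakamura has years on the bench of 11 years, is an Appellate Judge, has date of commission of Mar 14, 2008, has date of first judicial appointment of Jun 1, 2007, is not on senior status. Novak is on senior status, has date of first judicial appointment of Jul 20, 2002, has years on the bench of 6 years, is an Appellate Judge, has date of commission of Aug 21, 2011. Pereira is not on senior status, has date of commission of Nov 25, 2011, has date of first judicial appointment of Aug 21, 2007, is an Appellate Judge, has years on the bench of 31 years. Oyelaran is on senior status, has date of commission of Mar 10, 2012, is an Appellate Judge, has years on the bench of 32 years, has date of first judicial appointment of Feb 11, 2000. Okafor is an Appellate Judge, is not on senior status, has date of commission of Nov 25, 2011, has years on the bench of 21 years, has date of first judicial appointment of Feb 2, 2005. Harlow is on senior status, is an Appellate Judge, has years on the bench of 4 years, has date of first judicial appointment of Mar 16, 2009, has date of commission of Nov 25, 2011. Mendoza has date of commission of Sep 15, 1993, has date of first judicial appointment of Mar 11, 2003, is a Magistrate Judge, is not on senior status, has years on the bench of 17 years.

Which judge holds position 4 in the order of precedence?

Novak

By office: Adeyemi, Nakamura, Szabo, Novak, Harlow, Pereira, Marino, Okafor and Oyelaran (Appellate Judge); then Mendoza (Magistrate Judge).
Among Adeyemi, Nakamura, Szabo, Novak, Harlow, Pereira, Marino, Okafor and Oyelaran, by date of commission (earlier first) (reversed rule for this group): Adeyemi and Nakamura (Mar 14, 2008) before Szabo (Jun 10, 2011) before Novak (Aug 21, 2011) before Harlow, Pereira, Marino and Okafor (Nov 25, 2011) before Oyelaran (Mar 10, 2012).
Adeyemi and Nakamura both have date of first judicial appointment Jun 1, 2007, so the next rule applies.
Adeyemi and Nakamura both have years on the bench 11 years, so the next rule applies.
Among Adeyemi and Nakamura, alphabetically by surname: Adeyemi before Nakamura.
Among Harlow, Pereira, Marino and Okafor, by date of first judicial appointment (later first): Harlow (Mar 16, 2009) before Pereira (Aug 21, 2007) before Marino and Okafor (Feb 2, 2005).
Marino and Okafor both have years on the bench 21 years, so the next rule applies.
Among Marino and Okafor, alphabetically by surname: Marino before Okafor.
Order: Adeyemi, Nakamura, Szabo, Novak, Harlow, Pereira, Marino, Okafor, Oyelaran, Mendoza.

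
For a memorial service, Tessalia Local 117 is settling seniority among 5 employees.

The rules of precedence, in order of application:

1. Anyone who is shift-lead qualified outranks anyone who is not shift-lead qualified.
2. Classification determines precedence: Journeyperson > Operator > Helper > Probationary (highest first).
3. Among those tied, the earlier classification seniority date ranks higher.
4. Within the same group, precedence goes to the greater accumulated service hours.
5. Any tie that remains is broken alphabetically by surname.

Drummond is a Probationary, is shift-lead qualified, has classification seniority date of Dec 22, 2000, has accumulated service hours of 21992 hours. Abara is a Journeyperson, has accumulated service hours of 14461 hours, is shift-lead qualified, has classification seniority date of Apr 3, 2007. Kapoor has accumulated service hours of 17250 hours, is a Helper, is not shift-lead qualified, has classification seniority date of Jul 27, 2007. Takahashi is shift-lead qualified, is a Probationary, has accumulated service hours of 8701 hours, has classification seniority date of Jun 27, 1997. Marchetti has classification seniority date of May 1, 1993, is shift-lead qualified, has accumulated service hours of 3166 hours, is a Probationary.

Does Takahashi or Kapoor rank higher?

Takahashi

By the first rule: Abara, Marchetti, Takahashi and Drummond (each shift-lead qualified); then Kapoor (not shift-lead qualified).
Among Abara, Marchetti, Takahashi and Drummond, by classification: Abara (Journeyperson) before Marchetti, Takahashi and Drummond (Probationary).
Among Marchetti, Takahashi and Drummond, by classification seniority date (earlier first): Marchetti (May 1, 1993) before Takahashi (Jun 27, 1997) before Drummond (Dec 22, 2000).
So Takahashi takes precedence.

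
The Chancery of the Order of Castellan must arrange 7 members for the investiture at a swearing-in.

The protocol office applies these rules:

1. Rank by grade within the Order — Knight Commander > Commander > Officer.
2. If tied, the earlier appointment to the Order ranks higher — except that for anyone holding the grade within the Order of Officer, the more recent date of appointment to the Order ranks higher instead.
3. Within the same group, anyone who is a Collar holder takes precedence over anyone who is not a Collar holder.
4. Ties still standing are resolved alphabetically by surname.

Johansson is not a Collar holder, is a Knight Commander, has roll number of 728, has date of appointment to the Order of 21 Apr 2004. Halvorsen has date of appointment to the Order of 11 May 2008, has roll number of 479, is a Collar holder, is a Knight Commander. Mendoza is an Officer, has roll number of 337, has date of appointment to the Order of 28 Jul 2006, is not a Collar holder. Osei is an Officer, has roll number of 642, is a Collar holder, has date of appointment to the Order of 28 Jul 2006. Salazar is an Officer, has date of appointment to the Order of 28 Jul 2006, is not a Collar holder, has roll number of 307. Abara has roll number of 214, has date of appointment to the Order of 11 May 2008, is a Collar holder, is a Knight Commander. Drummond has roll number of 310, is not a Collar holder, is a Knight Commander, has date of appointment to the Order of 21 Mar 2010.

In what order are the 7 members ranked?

Johansson, Abara, Halvorsen, Drummond, Osei, Mendoza, Salazar

By grade within the Order: Johansson, Abara, Halvorsen and Drummond (Knight Commander); then Osei, Mendoza and Salazar (Officer).
Among Johansson, Abara, Halvorsen and Drummond, by date of appointment to the Order (earlier first): Johansson (21 Apr 2004) before Abara and Halvorsen (11 May 2008) before Drummond (21 Mar 2010).
Abara and Halvorsen are each a Collar holder, so the next rule applies.
Among Abara and Halvorsen, alphabetically by surname: Abara before Halvorsen.
Osei, Mendoza and Salazar all have date of appointment to the Order 28 Jul 2006, so the next rule applies.
Among Osei, Mendoza and Salazar, a Collar holder before not a Collar holder: Osei (a Collar holder) before Mendoza and Salazar (not a Collar holder).
Among Mendoza and Salazar, alphabetically by surname: Mendoza before Salazar.
Full order: Johansson, Abara, Halvorsen, Drummond, Osei, Mendoza, Salazar.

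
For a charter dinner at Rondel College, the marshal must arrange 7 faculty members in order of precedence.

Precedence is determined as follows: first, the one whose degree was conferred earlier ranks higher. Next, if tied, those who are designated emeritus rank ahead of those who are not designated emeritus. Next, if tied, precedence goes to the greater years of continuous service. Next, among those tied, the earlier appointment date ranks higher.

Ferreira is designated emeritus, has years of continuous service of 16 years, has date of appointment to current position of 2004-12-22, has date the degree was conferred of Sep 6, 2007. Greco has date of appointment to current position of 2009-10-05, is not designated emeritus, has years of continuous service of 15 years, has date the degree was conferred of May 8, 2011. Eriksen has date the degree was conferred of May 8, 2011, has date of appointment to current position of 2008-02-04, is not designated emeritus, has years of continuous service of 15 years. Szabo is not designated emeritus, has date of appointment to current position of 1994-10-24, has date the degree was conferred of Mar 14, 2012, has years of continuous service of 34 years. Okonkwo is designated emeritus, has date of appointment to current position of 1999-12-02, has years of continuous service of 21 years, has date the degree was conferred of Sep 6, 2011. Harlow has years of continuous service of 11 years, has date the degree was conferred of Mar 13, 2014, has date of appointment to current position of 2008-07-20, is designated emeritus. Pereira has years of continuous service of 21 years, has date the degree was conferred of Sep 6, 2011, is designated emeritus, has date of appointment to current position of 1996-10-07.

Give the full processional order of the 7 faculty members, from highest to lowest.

Ferreira, Eriksen, Greco, Pereira, Okonkwo, Szabo, Harlow

By date the degree was conferred (earlier first): Ferreira (Sep 6, 2007); then Eriksen and Greco (both May 8, 2011); then Pereira and Okonkwo (both Sep 6, 2011); then Szabo (Mar 14, 2012); then Harlow (Mar 13, 2014).
Eriksen and Greco are each not designated emeritus, so the next rule applies.
Eriksen and Greco both have years of continuous service 15 years, so the next rule applies.
Among Eriksen and Greco, by date of appointment to current position (earlier first): Eriksen (2008-02-04) before Greco (2009-10-05).
Pereira and Okonkwo are each designated emeritus, so the next rule applies.
Pereira and Okonkwo both have years of continuous service 21 years, so the next rule applies.
Among Pereira and Okonkwo, by date of appointment to current position (earlier first): Pereira (1996-10-07) before Okonkwo (1999-12-02).
Full order: Ferreira, Eriksen, Greco, Pereira, Okonkwo, Szabo, Harlow.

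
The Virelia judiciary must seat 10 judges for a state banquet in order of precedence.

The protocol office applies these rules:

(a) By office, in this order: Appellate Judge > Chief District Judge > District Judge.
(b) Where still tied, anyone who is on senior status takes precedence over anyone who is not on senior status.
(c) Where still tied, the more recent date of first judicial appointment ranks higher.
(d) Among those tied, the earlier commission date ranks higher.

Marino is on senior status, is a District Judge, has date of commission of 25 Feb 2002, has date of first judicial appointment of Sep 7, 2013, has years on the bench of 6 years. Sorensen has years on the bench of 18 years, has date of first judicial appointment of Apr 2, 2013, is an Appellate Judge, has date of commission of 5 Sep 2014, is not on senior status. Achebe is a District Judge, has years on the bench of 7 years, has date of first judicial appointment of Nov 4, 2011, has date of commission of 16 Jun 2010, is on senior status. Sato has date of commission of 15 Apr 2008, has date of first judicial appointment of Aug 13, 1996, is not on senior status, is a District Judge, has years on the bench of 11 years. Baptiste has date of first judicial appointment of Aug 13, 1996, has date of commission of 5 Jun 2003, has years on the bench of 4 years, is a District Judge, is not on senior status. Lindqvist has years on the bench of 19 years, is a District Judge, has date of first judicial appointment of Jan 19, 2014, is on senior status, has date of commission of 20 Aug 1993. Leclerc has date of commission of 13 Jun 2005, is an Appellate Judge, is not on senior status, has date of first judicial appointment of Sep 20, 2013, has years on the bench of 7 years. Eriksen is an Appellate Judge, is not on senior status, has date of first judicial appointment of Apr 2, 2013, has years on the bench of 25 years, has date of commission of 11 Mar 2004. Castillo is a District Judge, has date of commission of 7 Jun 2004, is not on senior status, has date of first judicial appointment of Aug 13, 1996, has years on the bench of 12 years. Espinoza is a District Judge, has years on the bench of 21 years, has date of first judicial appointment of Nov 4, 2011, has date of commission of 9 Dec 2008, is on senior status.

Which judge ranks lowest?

By office: Leclerc, Eriksen and Sorensen (Appellate Judge); then Lindqvist, Marino, Espinoza, Achebe, Baptiste, Castillo and Sato (District Judge).
Leclerc, Eriksen and Sorensen are each not on senior status, so the next rule applies.
Among Leclerc, Eriksen and Sorensen, by date of first judicial appointment (later first): Leclerc (Sep 20, 2013) before Eriksen and Sorensen (Apr 2, 2013).
Among Eriksen and Sorensen, by date of commission (earlier first): Eriksen (11 Mar 2004) before Sorensen (5 Sep 2014).
Among Lindqvist, Marino, Espinoza, Achebe, Baptiste, Castillo and Sato, on senior status before not on senior status: Lindqvist, Marino, Espinoza and Achebe (on senior status) before Baptiste, Castillo and Sato (not on senior status).
Among Lindqvist, Marino, Espinoza and Achebe, by date of first judicial appointment (later first): Lindqvist (Jan 19, 2014) before Marino (Sep 7, 2013) before Espinoza and Achebe (Nov 4, 2011).
Among Espinoza and Achebe, by date of commission (earlier first): Espinoza (9 Dec 2008) before Achebe (16 Jun 2010).
Baptiste, Castillo and Sato all have date of first judicial appointment Aug 13, 1996, so the next rule applies.
Among Baptiste, Castillo and Sato, by date of commission (earlier first): Baptiste (5 Jun 2003) before Castillo (7 Jun 2004) before Sato (15 Apr 2008).
Order: Leclerc, Eriksen, Sorensen, Lindqvist, Marino, Espinoza, Achebe, Baptiste, Castillo, Sato.

Sato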